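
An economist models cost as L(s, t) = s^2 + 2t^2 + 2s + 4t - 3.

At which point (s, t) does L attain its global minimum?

L(s,t) separates as P(s) + Q(t) − 3, so its minimum is min P + min Q − 3.
P'(s) = 2s + 2 vanishes at s ∈ {-1}; Q'(t) = 4(t + 1) vanishes at t ∈ {-1}.
Local minima of P (where P''>0): P(-1)=-1. Local minima of Q: Q(-1)=-2.
So the global minimum of L is P(-1) + Q(-1) − 3 = -1 − 2 − 3 = -6, attained at (-1, -1).

(-1, -1)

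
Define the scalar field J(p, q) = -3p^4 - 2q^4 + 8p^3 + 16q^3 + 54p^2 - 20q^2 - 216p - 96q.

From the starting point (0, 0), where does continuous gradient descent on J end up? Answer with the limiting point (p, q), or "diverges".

J is separable, so gradient descent decouples: p follows -∂J/∂p, q follows -∂J/∂q.
∂J/∂p = -12(p - 3)(p - 2)(p + 3); at p=0 this is -216, so p increases.
∂J/∂q = -8(q - 4)(q - 3)(q + 1); at q=0 this is -96, so q increases.
p converges to its nearest critical value 2 (a local min of the p-part); q converges to 3. The iterate converges to (2, 3).

(2, 3)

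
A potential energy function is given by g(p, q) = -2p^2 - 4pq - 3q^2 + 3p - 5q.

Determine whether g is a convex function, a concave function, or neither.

g is quadratic, so its Hessian is the constant matrix H = [[-4, -4], [-4, -6]].
det(H) = 8, tr(H) = -10.
det(H) > 0 and tr(H) < 0, so H is negative definite everywhere: concave.

concave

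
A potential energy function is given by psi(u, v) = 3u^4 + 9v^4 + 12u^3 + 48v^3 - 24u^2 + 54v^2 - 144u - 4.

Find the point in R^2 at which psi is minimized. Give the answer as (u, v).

psi(u,v) separates as P(u) + Q(v) − 4, so its minimum is min P + min Q − 4.
P'(u) = 12(u - 2)(u + 2)(u + 3) vanishes at u ∈ {-3, -2, 2}; Q'(v) = 36v(v + 1)(v + 3) vanishes at v ∈ {-3, -1, 0}.
Local minima of P (where P''>0): P(-3)=135, P(2)=-240. Local minima of Q: Q(-3)=-81, Q(0)=0.
So the global minimum of psi is P(2) + Q(-3) − 4 = -240 − 81 − 4 = -325, attained at (2, -3).

(2, -3)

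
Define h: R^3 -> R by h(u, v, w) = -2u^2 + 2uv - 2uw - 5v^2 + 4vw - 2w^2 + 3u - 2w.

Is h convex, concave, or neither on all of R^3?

h is quadratic, so its Hessian is the constant matrix H = [[-4, 2, -2], [2, -10, 4], [-2, 4, -4]].
Leading principal minors: -4, 36, -72.
Signs alternate −, +, − ⇒ H ≺ 0 ⇒ concave.

concave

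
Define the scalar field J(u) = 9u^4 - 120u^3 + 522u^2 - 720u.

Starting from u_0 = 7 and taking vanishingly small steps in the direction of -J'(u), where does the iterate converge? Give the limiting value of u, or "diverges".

5

J'(u) = 36(u - 5)(u - 4)(u - 1), so J'(7) = 1296.
Gradient descent moves in the -J' direction, i.e. u is decreasing.
The nearest critical point in that direction is u = 5, where J'' = 144 > 0 (a local minimum). The iterate converges there.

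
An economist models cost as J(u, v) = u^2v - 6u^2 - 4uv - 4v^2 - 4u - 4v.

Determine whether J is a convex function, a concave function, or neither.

neither

The term u^2v is cubic, so the Hessian is not constant.
∂²J/∂u² = 2v - 12, which takes both signs as v varies (negative for sufficiently negative v). A diagonal entry of the Hessian changing sign means the Hessian is neither positive- nor negative-semidefinite on all of R^2.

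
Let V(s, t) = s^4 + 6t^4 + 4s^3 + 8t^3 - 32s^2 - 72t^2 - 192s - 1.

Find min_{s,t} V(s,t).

-1147

V(s,t) separates as P(s) + Q(t) − 1, so its minimum is min P + min Q − 1.
P'(s) = 4(s - 4)(s + 3)(s + 4) vanishes at s ∈ {-4, -3, 4}; Q'(t) = 24t(t - 2)(t + 3) vanishes at t ∈ {-3, 0, 2}.
Local minima of P (where P''>0): P(-4)=256, P(4)=-768. Local minima of Q: Q(-3)=-378, Q(2)=-128.
So the global minimum of V is P(4) + Q(-3) − 1 = -768 − 378 − 1 = -1147, attained at (4, -3).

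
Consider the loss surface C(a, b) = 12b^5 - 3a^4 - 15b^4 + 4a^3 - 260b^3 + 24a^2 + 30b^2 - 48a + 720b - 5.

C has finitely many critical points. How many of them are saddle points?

C separates as a function of a plus a function of b, so ∇C=0 decouples.
∂C/∂a = -12(a - 2)(a - 1)(a + 2) = 0 at a ∈ {-2, 1, 2}; ∂C/∂b = 60(b - 4)(b - 1)(b + 1)(b + 3) = 0 at b ∈ {-3, -1, 1, 4}.
The Hessian is diagonal: diag(C_aa, C_bb). Second derivatives: C_aa(-2)=-144, C_aa(1)=36, C_aa(2)=-48; C_bb(-3)=-3360, C_bb(-1)=1200, C_bb(1)=-1440, C_bb(4)=6300.
Saddle points occur where the two diagonal entries have opposite signs: (-2, -1), (-2, 4), (1, -3), (1, 1), (2, -1), (2, 4). Count: 6.

6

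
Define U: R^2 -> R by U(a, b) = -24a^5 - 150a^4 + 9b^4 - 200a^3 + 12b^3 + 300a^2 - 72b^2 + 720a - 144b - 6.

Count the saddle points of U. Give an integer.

U separates as a function of a plus a function of b, so ∇U=0 decouples.
∂U/∂a = -120(a - 1)(a + 1)(a + 2)(a + 3) = 0 at a ∈ {-3, -2, -1, 1}; ∂U/∂b = 36(b - 2)(b + 1)(b + 2) = 0 at b ∈ {-2, -1, 2}.
The Hessian is diagonal: diag(U_aa, U_bb). Second derivatives: U_aa(-3)=960, U_aa(-2)=-360, U_aa(-1)=480, U_aa(1)=-2880; U_bb(-2)=144, U_bb(-1)=-108, U_bb(2)=432.
Saddle points occur where the two diagonal entries have opposite signs: (-3, -1), (-2, -2), (-2, 2), (-1, -1), (1, -2), (1, 2). Count: 6.

6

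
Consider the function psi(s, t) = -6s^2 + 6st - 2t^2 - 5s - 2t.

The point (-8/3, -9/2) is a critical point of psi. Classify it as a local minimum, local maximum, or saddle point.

The Hessian of psi is constant: H = [[-12, 6], [6, -4]].
det(H) = (-12)·(-4) − 6² = 12.
det(H) > 0 and tr(H) = -16 < 0, so H is negative definite and the point is a local maximum.

local maximum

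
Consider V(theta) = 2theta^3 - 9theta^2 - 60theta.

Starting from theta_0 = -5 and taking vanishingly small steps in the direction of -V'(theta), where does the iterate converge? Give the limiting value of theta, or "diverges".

diverges

V'(theta) = 6(theta - 5)(theta + 2), so V'(-5) = 180.
Gradient descent moves in the -V' direction, i.e. theta is decreasing.
There is no critical point below theta=-5, and V' keeps the same sign, so the iterate runs off to −∞.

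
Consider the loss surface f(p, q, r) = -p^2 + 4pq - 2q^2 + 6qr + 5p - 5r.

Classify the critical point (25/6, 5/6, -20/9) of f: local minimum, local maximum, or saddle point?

saddle point

The Hessian is constant: H = [[-2, 4, 0], [4, -4, 6], [0, 6, 0]].
Leading principal minors: Δ₁ = -2, Δ₂ = -8, Δ₃ = 72.
The minors fit neither the all-positive nor the alternating-sign pattern, so H is indefinite: a saddle point.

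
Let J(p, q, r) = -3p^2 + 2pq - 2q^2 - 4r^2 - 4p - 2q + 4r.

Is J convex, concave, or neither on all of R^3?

J is quadratic, so its Hessian is the constant matrix H = [[-6, 2, 0], [2, -4, 0], [0, 0, -8]].
Leading principal minors: -6, 20, -160.
Signs alternate −, +, − ⇒ H ≺ 0 ⇒ concave.

concave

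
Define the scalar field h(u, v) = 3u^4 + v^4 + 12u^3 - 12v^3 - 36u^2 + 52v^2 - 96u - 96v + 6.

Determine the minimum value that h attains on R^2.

h(u,v) separates as P(u) + Q(v) + 6, so its minimum is min P + min Q + 6.
P'(u) = 12(u - 2)(u + 1)(u + 4) vanishes at u ∈ {-4, -1, 2}; Q'(v) = 4(v - 4)(v - 3)(v - 2) vanishes at v ∈ {2, 3, 4}.
Local minima of P (where P''>0): P(-4)=-192, P(2)=-192. Local minima of Q: Q(2)=-64, Q(4)=-64.
So the global minimum of h is P(-4) + Q(2) + 6 = -192 − 64 + 6 = -250, attained at (-4, 2).

-250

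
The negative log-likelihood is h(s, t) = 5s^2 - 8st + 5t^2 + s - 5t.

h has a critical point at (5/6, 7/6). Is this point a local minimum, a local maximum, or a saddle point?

The Hessian of h is constant: H = [[10, -8], [-8, 10]].
det(H) = 10·10 − (-8)² = 36.
det(H) > 0 and tr(H) = 20 > 0, so H is positive definite and the point is a local minimum.

local minimum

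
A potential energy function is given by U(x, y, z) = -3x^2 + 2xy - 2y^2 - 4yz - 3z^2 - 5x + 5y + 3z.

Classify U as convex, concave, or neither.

U is quadratic, so its Hessian is the constant matrix H = [[-6, 2, 0], [2, -4, -4], [0, -4, -6]].
Leading principal minors: -6, 20, -24.
Signs alternate −, +, − ⇒ H ≺ 0 ⇒ concave.

concave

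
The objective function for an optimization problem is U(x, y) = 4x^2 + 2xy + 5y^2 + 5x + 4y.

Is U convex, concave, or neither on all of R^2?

convex

U is quadratic, so its Hessian is the constant matrix H = [[8, 2], [2, 10]].
det(H) = 76, tr(H) = 18.
det(H) > 0 and tr(H) > 0, so H is positive definite everywhere: convex.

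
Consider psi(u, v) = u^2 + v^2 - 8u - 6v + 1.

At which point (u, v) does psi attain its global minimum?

psi(u,v) separates as P(u) + Q(v) + 1, so its minimum is min P + min Q + 1.
P'(u) = 2u - 8 vanishes at u ∈ {4}; Q'(v) = 2v - 6 vanishes at v ∈ {3}.
Local minima of P (where P''>0): P(4)=-16. Local minima of Q: Q(3)=-9.
So the global minimum of psi is P(4) + Q(3) + 1 = -16 − 9 + 1 = -24, attained at (4, 3).

(4, 3)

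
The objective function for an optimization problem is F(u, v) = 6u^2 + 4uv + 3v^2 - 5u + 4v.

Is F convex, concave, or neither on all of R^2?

F is quadratic, so its Hessian is the constant matrix H = [[12, 4], [4, 6]].
det(H) = 56, tr(H) = 18.
det(H) > 0 and tr(H) > 0, so H is positive definite everywhere: convex.

convex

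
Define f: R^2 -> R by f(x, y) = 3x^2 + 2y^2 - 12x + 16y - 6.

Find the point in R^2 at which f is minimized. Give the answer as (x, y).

f(x,y) separates as P(x) + Q(y) − 6, so its minimum is min P + min Q − 6.
P'(x) = 6x - 12 vanishes at x ∈ {2}; Q'(y) = 4y + 16 vanishes at y ∈ {-4}.
Local minima of P (where P''>0): P(2)=-12. Local minima of Q: Q(-4)=-32.
So the global minimum of f is P(2) + Q(-4) − 6 = -12 − 32 − 6 = -50, attained at (2, -4).

(2, -4)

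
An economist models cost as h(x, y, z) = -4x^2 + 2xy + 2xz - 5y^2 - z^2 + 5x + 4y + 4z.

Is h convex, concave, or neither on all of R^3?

concave

h is quadratic, so its Hessian is the constant matrix H = [[-8, 2, 2], [2, -10, 0], [2, 0, -2]].
Leading principal minors: -8, 76, -112.
Signs alternate −, +, − ⇒ H ≺ 0 ⇒ concave.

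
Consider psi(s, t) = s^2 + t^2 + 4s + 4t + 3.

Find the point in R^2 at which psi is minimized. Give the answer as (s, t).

(-2, -2)

psi(s,t) separates as P(s) + Q(t) + 3, so its minimum is min P + min Q + 3.
P'(s) = 2s + 4 vanishes at s ∈ {-2}; Q'(t) = 2(t + 2) vanishes at t ∈ {-2}.
Local minima of P (where P''>0): P(-2)=-4. Local minima of Q: Q(-2)=-4.
So the global minimum of psi is P(-2) + Q(-2) + 3 = -4 − 4 + 3 = -5, attained at (-2, -2).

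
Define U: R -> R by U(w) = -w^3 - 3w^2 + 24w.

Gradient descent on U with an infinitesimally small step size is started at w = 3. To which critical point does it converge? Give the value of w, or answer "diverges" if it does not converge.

U'(w) = -3(w - 2)(w + 4), so U'(3) = -21.
Gradient descent moves in the -U' direction, i.e. w is increasing.
There is no critical point above w=3, and U' keeps the same sign, so the iterate runs off to +∞.

diverges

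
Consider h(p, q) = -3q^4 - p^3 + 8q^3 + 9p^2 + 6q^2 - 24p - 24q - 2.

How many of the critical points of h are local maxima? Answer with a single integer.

2

h separates as a function of p plus a function of q, so ∇h=0 decouples.
∂h/∂p = -3(p - 4)(p - 2) = 0 at p ∈ {2, 4}; ∂h/∂q = -12(q - 2)(q - 1)(q + 1) = 0 at q ∈ {-1, 1, 2}.
The Hessian is diagonal: diag(h_pp, h_qq). Second derivatives: h_pp(2)=6, h_pp(4)=-6; h_qq(-1)=-72, h_qq(1)=24, h_qq(2)=-36.
Local maxima occur where both diagonal entries negative: (4, -1), (4, 2). Count: 2.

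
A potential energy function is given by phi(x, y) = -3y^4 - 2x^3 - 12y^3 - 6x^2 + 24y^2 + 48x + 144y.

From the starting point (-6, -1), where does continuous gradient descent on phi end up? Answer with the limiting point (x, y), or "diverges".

phi is separable, so gradient descent decouples: x follows -∂phi/∂x, y follows -∂phi/∂y.
∂phi/∂x = -6(x - 2)(x + 4); at x=-6 this is -96, so x increases.
∂phi/∂y = -12(y - 2)(y + 2)(y + 3); at y=-1 this is 72, so y decreases.
x converges to its nearest critical value -4 (a local min of the x-part); y converges to -2. The iterate converges to (-4, -2).

(-4, -2)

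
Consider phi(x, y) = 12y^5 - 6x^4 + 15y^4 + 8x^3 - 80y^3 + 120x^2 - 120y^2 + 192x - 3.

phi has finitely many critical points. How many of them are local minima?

phi separates as a function of x plus a function of y, so ∇phi=0 decouples.
∂phi/∂x = -24(x - 4)(x + 1)(x + 2) = 0 at x ∈ {-2, -1, 4}; ∂phi/∂y = 60y(y - 2)(y + 1)(y + 2) = 0 at y ∈ {-2, -1, 0, 2}.
The Hessian is diagonal: diag(phi_xx, phi_yy). Second derivatives: phi_xx(-2)=-144, phi_xx(-1)=120, phi_xx(4)=-720; phi_yy(-2)=-480, phi_yy(-1)=180, phi_yy(0)=-240, phi_yy(2)=1440.
Local minima occur where both diagonal entries positive: (-1, -1), (-1, 2). Count: 2.

2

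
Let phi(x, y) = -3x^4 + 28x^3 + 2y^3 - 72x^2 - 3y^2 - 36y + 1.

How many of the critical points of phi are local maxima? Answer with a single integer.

phi separates as a function of x plus a function of y, so ∇phi=0 decouples.
∂phi/∂x = -12x(x - 4)(x - 3) = 0 at x ∈ {0, 3, 4}; ∂phi/∂y = 6(y - 3)(y + 2) = 0 at y ∈ {-2, 3}.
The Hessian is diagonal: diag(phi_xx, phi_yy). Second derivatives: phi_xx(0)=-144, phi_xx(3)=36, phi_xx(4)=-48; phi_yy(-2)=-30, phi_yy(3)=30.
Local maxima occur where both diagonal entries negative: (0, -2), (4, -2). Count: 2.

2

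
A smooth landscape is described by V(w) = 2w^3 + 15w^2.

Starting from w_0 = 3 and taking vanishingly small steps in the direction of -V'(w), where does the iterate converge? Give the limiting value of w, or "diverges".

V'(w) = 6w(w + 5), so V'(3) = 144.
Gradient descent moves in the -V' direction, i.e. w is decreasing.
The nearest critical point in that direction is w = 0, where V'' = 30 > 0 (a local minimum). The iterate converges there.

0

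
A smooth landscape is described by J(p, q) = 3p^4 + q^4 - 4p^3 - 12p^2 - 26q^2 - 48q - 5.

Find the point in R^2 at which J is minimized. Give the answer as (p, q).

J(p,q) separates as A(p) + B(q) − 5, so its minimum is min A + min B − 5.
A'(p) = 12p(p - 2)(p + 1) vanishes at p ∈ {-1, 0, 2}; B'(q) = 4(q - 4)(q + 1)(q + 3) vanishes at q ∈ {-3, -1, 4}.
Local minima of A (where A''>0): A(-1)=-5, A(2)=-32. Local minima of B: B(-3)=-9, B(4)=-352.
So the global minimum of J is A(2) + B(4) − 5 = -32 − 352 − 5 = -389, attained at (2, 4).

(2, 4)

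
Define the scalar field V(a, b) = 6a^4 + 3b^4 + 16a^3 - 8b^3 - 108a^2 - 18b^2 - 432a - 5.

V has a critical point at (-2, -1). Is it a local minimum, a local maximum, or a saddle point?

The mixed partial ∂²V/∂a∂b is 0, so the Hessian at any point is diag(V_aa, V_bb) = diag(24(3a^2 + 4a - 9), 12(3b^2 - 4b - 3)).
At (-2, -1): H = diag(-120, 48).
The eigenvalues have opposite signs, so H is indefinite: a saddle point.

saddle point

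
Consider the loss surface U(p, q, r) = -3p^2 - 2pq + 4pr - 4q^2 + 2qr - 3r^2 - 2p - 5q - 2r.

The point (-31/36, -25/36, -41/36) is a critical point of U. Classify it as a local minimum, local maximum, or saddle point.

The Hessian is constant: H = [[-6, -2, 4], [-2, -8, 2], [4, 2, -6]].
Leading principal minors: Δ₁ = -6, Δ₂ = 44, Δ₃ = -144.
The minors alternate sign starting negative (−, +, −), so H is negative definite: a local maximum.

local maximum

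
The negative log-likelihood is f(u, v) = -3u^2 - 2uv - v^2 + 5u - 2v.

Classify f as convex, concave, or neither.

concave

f is quadratic, so its Hessian is the constant matrix H = [[-6, -2], [-2, -2]].
det(H) = 8, tr(H) = -8.
det(H) > 0 and tr(H) < 0, so H is negative definite everywhere: concave.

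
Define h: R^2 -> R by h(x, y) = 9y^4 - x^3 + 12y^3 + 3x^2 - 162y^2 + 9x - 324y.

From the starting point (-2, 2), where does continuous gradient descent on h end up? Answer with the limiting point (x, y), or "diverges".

h is separable, so gradient descent decouples: x follows -∂h/∂x, y follows -∂h/∂y.
∂h/∂x = -3(x - 3)(x + 1); at x=-2 this is -15, so x increases.
∂h/∂y = 36(y - 3)(y + 1)(y + 3); at y=2 this is -540, so y increases.
x converges to its nearest critical value -1 (a local min of the x-part); y converges to 3. The iterate converges to (-1, 3).

(-1, 3)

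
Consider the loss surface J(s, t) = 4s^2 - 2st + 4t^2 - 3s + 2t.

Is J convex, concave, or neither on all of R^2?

convex

J is quadratic, so its Hessian is the constant matrix H = [[8, -2], [-2, 8]].
det(H) = 60, tr(H) = 16.
det(H) > 0 and tr(H) > 0, so H is positive definite everywhere: convex.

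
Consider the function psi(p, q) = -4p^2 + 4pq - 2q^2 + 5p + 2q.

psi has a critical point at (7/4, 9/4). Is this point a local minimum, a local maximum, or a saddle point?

local maximum

The Hessian of psi is constant: H = [[-8, 4], [4, -4]].
det(H) = (-8)·(-4) − 4² = 16.
det(H) > 0 and tr(H) = -12 < 0, so H is negative definite and the point is a local maximum.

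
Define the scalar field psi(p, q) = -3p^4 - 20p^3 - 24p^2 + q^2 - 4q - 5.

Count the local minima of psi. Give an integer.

1

psi separates as a function of p plus a function of q, so ∇psi=0 decouples.
∂psi/∂p = -12p(p + 1)(p + 4) = 0 at p ∈ {-4, -1, 0}; ∂psi/∂q = 2(q - 2) = 0 at q ∈ {2}.
The Hessian is diagonal: diag(psi_pp, psi_qq). Second derivatives: psi_pp(-4)=-144, psi_pp(-1)=36, psi_pp(0)=-48; psi_qq(2)=2.
Local minima occur where both diagonal entries positive: (-1, 2). Count: 1.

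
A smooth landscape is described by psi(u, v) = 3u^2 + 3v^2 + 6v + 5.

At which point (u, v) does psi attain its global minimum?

psi(u,v) separates as P(u) + Q(v) + 5, so its minimum is min P + min Q + 5.
P'(u) = 6u vanishes at u ∈ {0}; Q'(v) = 6v + 6 vanishes at v ∈ {-1}.
Local minima of P (where P''>0): P(0)=0. Local minima of Q: Q(-1)=-3.
So the global minimum of psi is P(0) + Q(-1) + 5 = 0 − 3 + 5 = 2, attained at (0, -1).

(0, -1)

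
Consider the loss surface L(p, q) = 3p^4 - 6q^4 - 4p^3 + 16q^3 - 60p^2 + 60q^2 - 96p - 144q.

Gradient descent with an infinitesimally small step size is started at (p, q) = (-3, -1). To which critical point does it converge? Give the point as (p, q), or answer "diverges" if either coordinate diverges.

(-2, 1)

L is separable, so gradient descent decouples: p follows -∂L/∂p, q follows -∂L/∂q.
∂L/∂p = 12(p - 4)(p + 1)(p + 2); at p=-3 this is -168, so p increases.
∂L/∂q = -24(q - 3)(q - 1)(q + 2); at q=-1 this is -192, so q increases.
p converges to its nearest critical value -2 (a local min of the p-part); q converges to 1. The iterate converges to (-2, 1).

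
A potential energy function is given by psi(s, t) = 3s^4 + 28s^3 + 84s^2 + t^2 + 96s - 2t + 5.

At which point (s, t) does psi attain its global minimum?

psi(s,t) separates as P(s) + Q(t) + 5, so its minimum is min P + min Q + 5.
P'(s) = 12(s + 1)(s + 2)(s + 4) vanishes at s ∈ {-4, -2, -1}; Q'(t) = 2(t - 1) vanishes at t ∈ {1}.
Local minima of P (where P''>0): P(-4)=-64, P(-1)=-37. Local minima of Q: Q(1)=-1.
So the global minimum of psi is P(-4) + Q(1) + 5 = -64 − 1 + 5 = -60, attained at (-4, 1).

(-4, 1)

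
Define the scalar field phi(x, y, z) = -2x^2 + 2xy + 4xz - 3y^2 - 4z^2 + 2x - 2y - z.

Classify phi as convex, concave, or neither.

concave

phi is quadratic, so its Hessian is the constant matrix H = [[-4, 2, 4], [2, -6, 0], [4, 0, -8]].
Leading principal minors: -4, 20, -64.
Signs alternate −, +, − ⇒ H ≺ 0 ⇒ concave.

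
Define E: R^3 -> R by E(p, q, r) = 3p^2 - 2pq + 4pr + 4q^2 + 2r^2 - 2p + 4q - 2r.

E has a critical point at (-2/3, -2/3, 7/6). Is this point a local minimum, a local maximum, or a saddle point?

local minimum

The Hessian is constant: H = [[6, -2, 4], [-2, 8, 0], [4, 0, 4]].
Leading principal minors: Δ₁ = 6, Δ₂ = 44, Δ₃ = 48.
All leading minors are positive, so H is positive definite: a local minimum.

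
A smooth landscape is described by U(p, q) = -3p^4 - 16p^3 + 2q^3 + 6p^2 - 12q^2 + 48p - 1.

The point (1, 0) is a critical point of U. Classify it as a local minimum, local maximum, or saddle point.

The mixed partial ∂²U/∂p∂q is 0, so the Hessian at any point is diag(U_pp, U_qq) = diag(12(-3p^2 - 8p + 1), 12(q - 2)).
At (1, 0): H = diag(-120, -24).
Both eigenvalues are negative, so H is negative definite: a local maximum.

local maximum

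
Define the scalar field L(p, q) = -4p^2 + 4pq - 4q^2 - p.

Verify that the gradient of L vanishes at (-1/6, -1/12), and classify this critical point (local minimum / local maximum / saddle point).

∇L = (-8p + 4q - 1, 4p - 8q); substituting (-1/6, -1/12) gives ∇L = (0, 0), so (-1/6, -1/12) is indeed a critical point.
The Hessian of L is constant: H = [[-8, 4], [4, -8]].
det(H) = (-8)·(-8) − 4² = 48.
det(H) > 0 and tr(H) = -16 < 0, so H is negative definite and the point is a local maximum.

local maximum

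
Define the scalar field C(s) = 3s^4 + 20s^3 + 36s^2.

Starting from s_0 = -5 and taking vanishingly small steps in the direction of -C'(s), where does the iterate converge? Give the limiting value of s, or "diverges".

C'(s) = 12s(s + 2)(s + 3), so C'(-5) = -360.
Gradient descent moves in the -C' direction, i.e. s is increasing.
The nearest critical point in that direction is s = -3, where C'' = 36 > 0 (a local minimum). The iterate converges there.

-3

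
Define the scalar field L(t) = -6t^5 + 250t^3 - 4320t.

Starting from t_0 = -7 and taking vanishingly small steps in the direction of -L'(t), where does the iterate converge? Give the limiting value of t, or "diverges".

-4

L'(t) = -30(t - 4)(t - 3)(t + 3)(t + 4), so L'(-7) = -39600.
Gradient descent moves in the -L' direction, i.e. t is increasing.
The nearest critical point in that direction is t = -4, where L'' = 1680 > 0 (a local minimum). The iterate converges there.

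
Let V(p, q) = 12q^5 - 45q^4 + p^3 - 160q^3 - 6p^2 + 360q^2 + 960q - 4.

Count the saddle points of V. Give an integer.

4

V separates as a function of p plus a function of q, so ∇V=0 decouples.
∂V/∂p = 3p(p - 4) = 0 at p ∈ {0, 4}; ∂V/∂q = 60(q - 4)(q - 2)(q + 1)(q + 2) = 0 at q ∈ {-2, -1, 2, 4}.
The Hessian is diagonal: diag(V_pp, V_qq). Second derivatives: V_pp(0)=-12, V_pp(4)=12; V_qq(-2)=-1440, V_qq(-1)=900, V_qq(2)=-1440, V_qq(4)=3600.
Saddle points occur where the two diagonal entries have opposite signs: (0, -1), (0, 4), (4, -2), (4, 2). Count: 4.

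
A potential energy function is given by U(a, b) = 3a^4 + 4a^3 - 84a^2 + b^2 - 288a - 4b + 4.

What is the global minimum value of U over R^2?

-1472

U(a,b) separates as P(a) + Q(b) + 4, so its minimum is min P + min Q + 4.
P'(a) = 12(a - 4)(a + 2)(a + 3) vanishes at a ∈ {-3, -2, 4}; Q'(b) = 2b - 4 vanishes at b ∈ {2}.
Local minima of P (where P''>0): P(-3)=243, P(4)=-1472. Local minima of Q: Q(2)=-4.
So the global minimum of U is P(4) + Q(2) + 4 = -1472 − 4 + 4 = -1472, attained at (4, 2).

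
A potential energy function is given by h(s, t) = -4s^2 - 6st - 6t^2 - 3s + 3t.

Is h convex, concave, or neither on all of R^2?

concave

h is quadratic, so its Hessian is the constant matrix H = [[-8, -6], [-6, -12]].
det(H) = 60, tr(H) = -20.
det(H) > 0 and tr(H) < 0, so H is negative definite everywhere: concave.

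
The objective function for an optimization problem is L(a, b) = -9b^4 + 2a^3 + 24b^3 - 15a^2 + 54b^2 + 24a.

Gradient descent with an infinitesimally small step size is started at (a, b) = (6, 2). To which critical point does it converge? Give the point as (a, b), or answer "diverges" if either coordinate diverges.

L is separable, so gradient descent decouples: a follows -∂L/∂a, b follows -∂L/∂b.
∂L/∂a = 6(a - 4)(a - 1); at a=6 this is 60, so a decreases.
∂L/∂b = -36b(b - 3)(b + 1); at b=2 this is 216, so b decreases.
a converges to its nearest critical value 4 (a local min of the a-part); b converges to 0. The iterate converges to (4, 0).

(4, 0)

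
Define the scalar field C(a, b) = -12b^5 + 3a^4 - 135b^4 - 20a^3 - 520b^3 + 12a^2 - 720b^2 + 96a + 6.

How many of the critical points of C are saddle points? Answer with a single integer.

C separates as a function of a plus a function of b, so ∇C=0 decouples.
∂C/∂a = 12(a - 4)(a - 2)(a + 1) = 0 at a ∈ {-1, 2, 4}; ∂C/∂b = -60b(b + 2)(b + 3)(b + 4) = 0 at b ∈ {-4, -3, -2, 0}.
The Hessian is diagonal: diag(C_aa, C_bb). Second derivatives: C_aa(-1)=180, C_aa(2)=-72, C_aa(4)=120; C_bb(-4)=480, C_bb(-3)=-180, C_bb(-2)=240, C_bb(0)=-1440.
Saddle points occur where the two diagonal entries have opposite signs: (-1, -3), (-1, 0), (2, -4), (2, -2), (4, -3), (4, 0). Count: 6.

6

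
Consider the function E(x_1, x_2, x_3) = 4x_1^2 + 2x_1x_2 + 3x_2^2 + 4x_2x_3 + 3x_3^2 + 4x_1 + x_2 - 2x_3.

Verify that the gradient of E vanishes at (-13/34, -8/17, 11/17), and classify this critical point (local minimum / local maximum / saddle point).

local minimum

∇E = (8x_1 + 2x_2 + 4, 2x_1 + 6x_2 + 4x_3 + 1, 4x_2 + 6x_3 - 2); substituting (-13/34, -8/17, 11/17) gives ∇E = (0, 0, 0), so (-13/34, -8/17, 11/17) is indeed a critical point.
The Hessian is constant: H = [[8, 2, 0], [2, 6, 4], [0, 4, 6]].
Leading principal minors: Δ₁ = 8, Δ₂ = 44, Δ₃ = 136.
All leading minors are positive, so H is positive definite: a local minimum.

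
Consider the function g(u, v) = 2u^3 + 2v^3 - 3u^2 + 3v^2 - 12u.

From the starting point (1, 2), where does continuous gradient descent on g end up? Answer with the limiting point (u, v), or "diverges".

g is separable, so gradient descent decouples: u follows -∂g/∂u, v follows -∂g/∂v.
∂g/∂u = 6(u - 2)(u + 1); at u=1 this is -12, so u increases.
∂g/∂v = 6v(v + 1); at v=2 this is 36, so v decreases.
u converges to its nearest critical value 2 (a local min of the u-part); v converges to 0. The iterate converges to (2, 0).

(2, 0)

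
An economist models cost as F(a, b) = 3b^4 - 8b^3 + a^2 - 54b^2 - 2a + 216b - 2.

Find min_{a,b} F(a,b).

-678

F(a,b) separates as P(a) + Q(b) − 2, so its minimum is min P + min Q − 2.
P'(a) = 2a - 2 vanishes at a ∈ {1}; Q'(b) = 12(b - 3)(b - 2)(b + 3) vanishes at b ∈ {-3, 2, 3}.
Local minima of P (where P''>0): P(1)=-1. Local minima of Q: Q(-3)=-675, Q(3)=189.
So the global minimum of F is P(1) + Q(-3) − 2 = -1 − 675 − 2 = -678, attained at (1, -3).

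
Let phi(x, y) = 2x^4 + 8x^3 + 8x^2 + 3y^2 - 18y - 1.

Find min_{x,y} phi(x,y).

phi(x,y) separates as P(x) + Q(y) − 1, so its minimum is min P + min Q − 1.
P'(x) = 8x(x + 1)(x + 2) vanishes at x ∈ {-2, -1, 0}; Q'(y) = 6y - 18 vanishes at y ∈ {3}.
Local minima of P (where P''>0): P(-2)=0, P(0)=0. Local minima of Q: Q(3)=-27.
So the global minimum of phi is P(-2) + Q(3) − 1 = 0 − 27 − 1 = -28, attained at (-2, 3).

-28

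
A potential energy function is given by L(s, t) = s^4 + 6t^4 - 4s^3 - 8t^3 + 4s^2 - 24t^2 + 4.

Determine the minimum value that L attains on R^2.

L(s,t) separates as P(s) + Q(t) + 4, so its minimum is min P + min Q + 4.
P'(s) = 4s(s - 2)(s - 1) vanishes at s ∈ {0, 1, 2}; Q'(t) = 24t(t - 2)(t + 1) vanishes at t ∈ {-1, 0, 2}.
Local minima of P (where P''>0): P(0)=0, P(2)=0. Local minima of Q: Q(-1)=-10, Q(2)=-64.
So the global minimum of L is P(0) + Q(2) + 4 = 0 − 64 + 4 = -60, attained at (0, 2).

-60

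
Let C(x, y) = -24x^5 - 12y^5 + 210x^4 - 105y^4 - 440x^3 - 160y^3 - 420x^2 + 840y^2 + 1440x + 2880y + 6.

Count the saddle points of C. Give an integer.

C separates as a function of x plus a function of y, so ∇C=0 decouples.
∂C/∂x = -120(x - 4)(x - 3)(x - 1)(x + 1) = 0 at x ∈ {-1, 1, 3, 4}; ∂C/∂y = -60(y - 2)(y + 2)(y + 3)(y + 4) = 0 at y ∈ {-4, -3, -2, 2}.
The Hessian is diagonal: diag(C_xx, C_yy). Second derivatives: C_xx(-1)=4800, C_xx(1)=-1440, C_xx(3)=960, C_xx(4)=-1800; C_yy(-4)=720, C_yy(-3)=-300, C_yy(-2)=480, C_yy(2)=-7200.
Saddle points occur where the two diagonal entries have opposite signs: (-1, -3), (-1, 2), (1, -4), (1, -2), (3, -3), (3, 2), (4, -4), (4, -2). Count: 8.

8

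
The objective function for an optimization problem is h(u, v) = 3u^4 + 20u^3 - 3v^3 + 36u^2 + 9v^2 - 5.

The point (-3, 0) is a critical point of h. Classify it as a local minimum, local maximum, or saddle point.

local minimum

The mixed partial ∂²h/∂u∂v is 0, so the Hessian at any point is diag(h_uu, h_vv) = diag(12(3u^2 + 10u + 6), 18(-v + 1)).
At (-3, 0): H = diag(36, 18).
Both eigenvalues are positive, so H is positive definite: a local minimum.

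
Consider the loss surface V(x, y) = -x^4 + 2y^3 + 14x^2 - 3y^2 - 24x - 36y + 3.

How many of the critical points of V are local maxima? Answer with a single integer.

V separates as a function of x plus a function of y, so ∇V=0 decouples.
∂V/∂x = -4(x - 2)(x - 1)(x + 3) = 0 at x ∈ {-3, 1, 2}; ∂V/∂y = 6(y - 3)(y + 2) = 0 at y ∈ {-2, 3}.
The Hessian is diagonal: diag(V_xx, V_yy). Second derivatives: V_xx(-3)=-80, V_xx(1)=16, V_xx(2)=-20; V_yy(-2)=-30, V_yy(3)=30.
Local maxima occur where both diagonal entries negative: (-3, -2), (2, -2). Count: 2.

2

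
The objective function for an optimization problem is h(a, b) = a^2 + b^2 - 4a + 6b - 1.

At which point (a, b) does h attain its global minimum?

h(a,b) separates as P(a) + Q(b) − 1, so its minimum is min P + min Q − 1.
P'(a) = 2a - 4 vanishes at a ∈ {2}; Q'(b) = 2b + 6 vanishes at b ∈ {-3}.
Local minima of P (where P''>0): P(2)=-4. Local minima of Q: Q(-3)=-9.
So the global minimum of h is P(2) + Q(-3) − 1 = -4 − 9 − 1 = -14, attained at (2, -3).

(2, -3)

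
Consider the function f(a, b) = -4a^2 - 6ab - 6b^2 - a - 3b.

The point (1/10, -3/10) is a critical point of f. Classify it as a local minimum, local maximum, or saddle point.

local maximum

The Hessian of f is constant: H = [[-8, -6], [-6, -12]].
det(H) = (-8)·(-12) − (-6)² = 60.
det(H) > 0 and tr(H) = -20 < 0, so H is negative definite and the point is a local maximum.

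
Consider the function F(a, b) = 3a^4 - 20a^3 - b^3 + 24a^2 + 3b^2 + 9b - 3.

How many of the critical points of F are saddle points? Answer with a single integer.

3

F separates as a function of a plus a function of b, so ∇F=0 decouples.
∂F/∂a = 12a(a - 4)(a - 1) = 0 at a ∈ {0, 1, 4}; ∂F/∂b = -3(b - 3)(b + 1) = 0 at b ∈ {-1, 3}.
The Hessian is diagonal: diag(F_aa, F_bb). Second derivatives: F_aa(0)=48, F_aa(1)=-36, F_aa(4)=144; F_bb(-1)=12, F_bb(3)=-12.
Saddle points occur where the two diagonal entries have opposite signs: (0, 3), (1, -1), (4, 3). Count: 3.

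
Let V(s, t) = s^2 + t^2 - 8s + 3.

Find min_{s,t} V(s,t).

-13

V(s,t) separates as P(s) + Q(t) + 3, so its minimum is min P + min Q + 3.
P'(s) = 2s - 8 vanishes at s ∈ {4}; Q'(t) = 2t vanishes at t ∈ {0}.
Local minima of P (where P''>0): P(4)=-16. Local minima of Q: Q(0)=0.
So the global minimum of V is P(4) + Q(0) + 3 = -16 + 0 + 3 = -13, attained at (4, 0).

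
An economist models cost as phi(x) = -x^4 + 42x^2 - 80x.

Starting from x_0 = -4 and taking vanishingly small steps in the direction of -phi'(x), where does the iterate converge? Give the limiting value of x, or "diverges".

phi'(x) = -4(x - 4)(x - 1)(x + 5), so phi'(-4) = -160.
Gradient descent moves in the -phi' direction, i.e. x is increasing.
The nearest critical point in that direction is x = 1, where phi'' = 72 > 0 (a local minimum). The iterate converges there.

1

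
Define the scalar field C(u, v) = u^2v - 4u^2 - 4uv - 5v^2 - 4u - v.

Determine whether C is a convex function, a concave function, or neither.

The term u^2v is cubic, so the Hessian is not constant.
∂²C/∂u² = 2v - 8, which takes both signs as v varies (negative for sufficiently negative v). A diagonal entry of the Hessian changing sign means the Hessian is neither positive- nor negative-semidefinite on all of R^2.

neither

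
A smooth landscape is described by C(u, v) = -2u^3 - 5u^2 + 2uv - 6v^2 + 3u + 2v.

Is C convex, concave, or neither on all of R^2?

neither

The term -2u^3 is cubic, so the Hessian is not constant.
∂²C/∂u² = -12u - 10, which takes both signs as u varies (negative for sufficiently large u). A diagonal entry of the Hessian changing sign means the Hessian is neither positive- nor negative-semidefinite on all of R^2.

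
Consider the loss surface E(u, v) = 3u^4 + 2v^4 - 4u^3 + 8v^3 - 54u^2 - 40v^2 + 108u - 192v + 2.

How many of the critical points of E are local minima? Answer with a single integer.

4

E separates as a function of u plus a function of v, so ∇E=0 decouples.
∂E/∂u = 12(u - 3)(u - 1)(u + 3) = 0 at u ∈ {-3, 1, 3}; ∂E/∂v = 8(v - 3)(v + 2)(v + 4) = 0 at v ∈ {-4, -2, 3}.
The Hessian is diagonal: diag(E_uu, E_vv). Second derivatives: E_uu(-3)=288, E_uu(1)=-96, E_uu(3)=144; E_vv(-4)=112, E_vv(-2)=-80, E_vv(3)=280.
Local minima occur where both diagonal entries positive: (-3, -4), (-3, 3), (3, -4), (3, 3). Count: 4.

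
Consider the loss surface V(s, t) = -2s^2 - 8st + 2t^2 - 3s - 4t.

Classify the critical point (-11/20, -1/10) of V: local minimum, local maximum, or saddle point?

The Hessian of V is constant: H = [[-4, -8], [-8, 4]].
det(H) = (-4)·4 − (-8)² = -80.
Since det(H) < 0, H is indefinite and the critical point is a saddle point.

saddle point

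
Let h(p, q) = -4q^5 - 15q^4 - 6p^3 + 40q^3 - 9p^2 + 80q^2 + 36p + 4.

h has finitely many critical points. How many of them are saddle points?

4

h separates as a function of p plus a function of q, so ∇h=0 decouples.
∂h/∂p = -18(p - 1)(p + 2) = 0 at p ∈ {-2, 1}; ∂h/∂q = -20q(q - 2)(q + 1)(q + 4) = 0 at q ∈ {-4, -1, 0, 2}.
The Hessian is diagonal: diag(h_pp, h_qq). Second derivatives: h_pp(-2)=54, h_pp(1)=-54; h_qq(-4)=1440, h_qq(-1)=-180, h_qq(0)=160, h_qq(2)=-720.
Saddle points occur where the two diagonal entries have opposite signs: (-2, -1), (-2, 2), (1, -4), (1, 0). Count: 4.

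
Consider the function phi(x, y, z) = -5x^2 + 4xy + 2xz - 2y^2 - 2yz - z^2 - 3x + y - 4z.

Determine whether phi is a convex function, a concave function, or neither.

phi is quadratic, so its Hessian is the constant matrix H = [[-10, 4, 2], [4, -4, -2], [2, -2, -2]].
Leading principal minors: -10, 24, -24.
Signs alternate −, +, − ⇒ H ≺ 0 ⇒ concave.

concave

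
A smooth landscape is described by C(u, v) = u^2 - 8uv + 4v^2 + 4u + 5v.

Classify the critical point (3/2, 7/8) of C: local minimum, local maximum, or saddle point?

saddle point

The Hessian of C is constant: H = [[2, -8], [-8, 8]].
det(H) = 2·8 − (-8)² = -48.
Since det(H) < 0, H is indefinite and the critical point is a saddle point.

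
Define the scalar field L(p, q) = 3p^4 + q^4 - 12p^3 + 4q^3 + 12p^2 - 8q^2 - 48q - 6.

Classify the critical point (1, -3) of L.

The mixed partial ∂²L/∂p∂q is 0, so the Hessian at any point is diag(L_pp, L_qq) = diag(12(3p^2 - 6p + 2), 4(3q^2 + 6q - 4)).
At (1, -3): H = diag(-12, 20).
The eigenvalues have opposite signs, so H is indefinite: a saddle point.

saddle point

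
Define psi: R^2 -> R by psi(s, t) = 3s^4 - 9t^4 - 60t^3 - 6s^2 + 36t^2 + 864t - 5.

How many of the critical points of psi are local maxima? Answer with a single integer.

psi separates as a function of s plus a function of t, so ∇psi=0 decouples.
∂psi/∂s = 12s(s - 1)(s + 1) = 0 at s ∈ {-1, 0, 1}; ∂psi/∂t = -36(t - 2)(t + 3)(t + 4) = 0 at t ∈ {-4, -3, 2}.
The Hessian is diagonal: diag(psi_ss, psi_tt). Second derivatives: psi_ss(-1)=24, psi_ss(0)=-12, psi_ss(1)=24; psi_tt(-4)=-216, psi_tt(-3)=180, psi_tt(2)=-1080.
Local maxima occur where both diagonal entries negative: (0, -4), (0, 2). Count: 2.

2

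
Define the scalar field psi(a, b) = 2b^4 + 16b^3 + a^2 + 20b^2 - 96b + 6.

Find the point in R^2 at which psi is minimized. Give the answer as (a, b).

psi(a,b) separates as P(a) + Q(b) + 6, so its minimum is min P + min Q + 6.
P'(a) = 2a vanishes at a ∈ {0}; Q'(b) = 8(b - 1)(b + 3)(b + 4) vanishes at b ∈ {-4, -3, 1}.
Local minima of P (where P''>0): P(0)=0. Local minima of Q: Q(-4)=192, Q(1)=-58.
So the global minimum of psi is P(0) + Q(1) + 6 = 0 − 58 + 6 = -52, attained at (0, 1).

(0, 1)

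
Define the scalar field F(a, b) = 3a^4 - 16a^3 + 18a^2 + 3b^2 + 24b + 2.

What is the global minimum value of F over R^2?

F(a,b) separates as P(a) + Q(b) + 2, so its minimum is min P + min Q + 2.
P'(a) = 12a(a - 3)(a - 1) vanishes at a ∈ {0, 1, 3}; Q'(b) = 6b + 24 vanishes at b ∈ {-4}.
Local minima of P (where P''>0): P(0)=0, P(3)=-27. Local minima of Q: Q(-4)=-48.
So the global minimum of F is P(3) + Q(-4) + 2 = -27 − 48 + 2 = -73, attained at (3, -4).

-73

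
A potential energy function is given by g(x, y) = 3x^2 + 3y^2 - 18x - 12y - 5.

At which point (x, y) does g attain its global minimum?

g(x,y) separates as P(x) + Q(y) − 5, so its minimum is min P + min Q − 5.
P'(x) = 6x - 18 vanishes at x ∈ {3}; Q'(y) = 6y - 12 vanishes at y ∈ {2}.
Local minima of P (where P''>0): P(3)=-27. Local minima of Q: Q(2)=-12.
So the global minimum of g is P(3) + Q(2) − 5 = -27 − 12 − 5 = -44, attained at (3, 2).

(3, 2)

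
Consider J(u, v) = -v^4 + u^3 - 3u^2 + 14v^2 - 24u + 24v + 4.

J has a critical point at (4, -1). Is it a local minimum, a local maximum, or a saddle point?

The mixed partial ∂²J/∂u∂v is 0, so the Hessian at any point is diag(J_uu, J_vv) = diag(6(u - 1), 4(-3v^2 + 7)).
At (4, -1): H = diag(18, 16).
Both eigenvalues are positive, so H is positive definite: a local minimum.

local minimum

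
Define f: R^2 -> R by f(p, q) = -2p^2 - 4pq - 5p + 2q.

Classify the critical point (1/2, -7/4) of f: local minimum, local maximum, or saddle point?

saddle point

The Hessian of f is constant: H = [[-4, -4], [-4, 0]].
det(H) = (-4)·0 − (-4)² = -16.
Since det(H) < 0, H is indefinite and the critical point is a saddle point.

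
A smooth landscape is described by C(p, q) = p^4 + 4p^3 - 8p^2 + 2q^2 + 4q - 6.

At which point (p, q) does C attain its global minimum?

(-4, -1)

C(p,q) separates as A(p) + B(q) − 6, so its minimum is min A + min B − 6.
A'(p) = 4p(p - 1)(p + 4) vanishes at p ∈ {-4, 0, 1}; B'(q) = 4q + 4 vanishes at q ∈ {-1}.
Local minima of A (where A''>0): A(-4)=-128, A(1)=-3. Local minima of B: B(-1)=-2.
So the global minimum of C is A(-4) + B(-1) − 6 = -128 − 2 − 6 = -136, attained at (-4, -1).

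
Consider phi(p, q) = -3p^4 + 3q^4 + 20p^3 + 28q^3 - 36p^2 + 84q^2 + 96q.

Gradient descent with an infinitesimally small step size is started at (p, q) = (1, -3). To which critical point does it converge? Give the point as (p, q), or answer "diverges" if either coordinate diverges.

(2, -4)

phi is separable, so gradient descent decouples: p follows -∂phi/∂p, q follows -∂phi/∂q.
∂phi/∂p = -12p(p - 3)(p - 2); at p=1 this is -24, so p increases.
∂phi/∂q = 12(q + 1)(q + 2)(q + 4); at q=-3 this is 24, so q decreases.
p converges to its nearest critical value 2 (a local min of the p-part); q converges to -4. The iterate converges to (2, -4).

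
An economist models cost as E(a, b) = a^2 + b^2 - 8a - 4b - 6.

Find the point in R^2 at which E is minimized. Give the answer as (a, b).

E(a,b) separates as P(a) + Q(b) − 6, so its minimum is min P + min Q − 6.
P'(a) = 2a - 8 vanishes at a ∈ {4}; Q'(b) = 2b - 4 vanishes at b ∈ {2}.
Local minima of P (where P''>0): P(4)=-16. Local minima of Q: Q(2)=-4.
So the global minimum of E is P(4) + Q(2) − 6 = -16 − 4 − 6 = -26, attained at (4, 2).

(4, 2)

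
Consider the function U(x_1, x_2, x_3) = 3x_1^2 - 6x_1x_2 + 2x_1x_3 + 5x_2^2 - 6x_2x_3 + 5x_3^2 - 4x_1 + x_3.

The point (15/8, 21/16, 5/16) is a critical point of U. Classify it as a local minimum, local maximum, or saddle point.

The Hessian is constant: H = [[6, -6, 2], [-6, 10, -6], [2, -6, 10]].
Leading principal minors: Δ₁ = 6, Δ₂ = 24, Δ₃ = 128.
All leading minors are positive, so H is positive definite: a local minimum.

local minimum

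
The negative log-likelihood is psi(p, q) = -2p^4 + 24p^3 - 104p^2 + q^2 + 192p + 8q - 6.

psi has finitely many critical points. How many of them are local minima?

1

psi separates as a function of p plus a function of q, so ∇psi=0 decouples.
∂psi/∂p = -8(p - 4)(p - 3)(p - 2) = 0 at p ∈ {2, 3, 4}; ∂psi/∂q = 2(q + 4) = 0 at q ∈ {-4}.
The Hessian is diagonal: diag(psi_pp, psi_qq). Second derivatives: psi_pp(2)=-16, psi_pp(3)=8, psi_pp(4)=-16; psi_qq(-4)=2.
Local minima occur where both diagonal entries positive: (3, -4). Count: 1.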